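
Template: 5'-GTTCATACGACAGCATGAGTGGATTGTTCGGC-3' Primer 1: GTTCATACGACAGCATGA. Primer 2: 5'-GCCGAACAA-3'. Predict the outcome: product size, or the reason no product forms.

Primer 1 (GTTCATACGACAGCATGA) matches the top strand at positions 1–18; it acts as a forward primer.
Primer 2's reverse complement is TTGTTCGGC, matching the top strand at positions 24–32; it acts as a reverse primer.
The 3' ends face each other across positions 1–32, giving a 32 bp product.

Yes — a 32 bp product.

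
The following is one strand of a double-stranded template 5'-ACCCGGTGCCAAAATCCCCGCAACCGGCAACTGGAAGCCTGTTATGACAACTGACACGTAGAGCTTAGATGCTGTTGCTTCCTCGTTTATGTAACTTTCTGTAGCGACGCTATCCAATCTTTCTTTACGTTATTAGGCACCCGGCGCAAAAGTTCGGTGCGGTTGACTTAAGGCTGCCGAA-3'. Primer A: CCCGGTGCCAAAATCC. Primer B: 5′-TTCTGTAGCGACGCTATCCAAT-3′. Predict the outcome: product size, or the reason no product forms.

No product — both primers anneal to the same strand and extend in the same direction.

Primer A (CCCGGTGCCAAAATCC) matches the top strand at positions 2–17 (3' end points downstream).
Primer B (TTCTGTAGCGACGCTATCCAAT) also matches the top strand directly, at positions 97–118 — its reverse complement ATTGGATAGCGTCGCTACAGAA is not present.
Both primers anneal to the bottom strand with 3' ends pointing the same way, so neither can prime synthesis back toward the other.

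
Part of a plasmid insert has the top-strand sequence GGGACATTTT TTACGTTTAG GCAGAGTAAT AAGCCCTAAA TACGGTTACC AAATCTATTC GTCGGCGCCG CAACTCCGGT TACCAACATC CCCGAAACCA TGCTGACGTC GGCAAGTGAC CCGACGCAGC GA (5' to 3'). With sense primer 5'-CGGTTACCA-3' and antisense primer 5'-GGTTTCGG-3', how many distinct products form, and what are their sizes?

Two products: 57 bp, 23 bp

The forward primer CGGTTACCA matches the top strand at positions 43–51, 77–85.
The reverse primer's reverse complement is CCGAAACC, matching at positions 92–99.
Each forward site pairs with the reverse site to give a product ending at position 99: sizes 57, 23 bp.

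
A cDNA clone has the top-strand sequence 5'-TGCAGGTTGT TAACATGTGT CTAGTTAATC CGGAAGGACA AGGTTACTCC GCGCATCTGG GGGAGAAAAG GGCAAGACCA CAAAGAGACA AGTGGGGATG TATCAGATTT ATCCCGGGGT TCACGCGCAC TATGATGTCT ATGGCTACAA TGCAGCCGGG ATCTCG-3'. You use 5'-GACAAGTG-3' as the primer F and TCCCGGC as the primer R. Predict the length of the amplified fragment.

The forward primer matches the template at positions 87–94.
The reverse primer's reverse complement is GCCGGGA, which matches the template at positions 155–161.
The product runs from position 87 to position 161, so its length is 161 − 87 + 1 = 75 bp.

75 bp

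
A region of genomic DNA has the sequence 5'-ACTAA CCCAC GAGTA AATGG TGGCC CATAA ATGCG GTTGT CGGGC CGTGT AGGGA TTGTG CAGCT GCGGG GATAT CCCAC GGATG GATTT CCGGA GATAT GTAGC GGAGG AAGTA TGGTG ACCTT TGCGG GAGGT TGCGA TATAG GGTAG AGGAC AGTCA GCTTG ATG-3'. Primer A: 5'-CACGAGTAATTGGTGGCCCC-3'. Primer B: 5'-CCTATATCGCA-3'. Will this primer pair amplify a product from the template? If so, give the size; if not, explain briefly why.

Primer A (CACGAGTAATTGGTGGCCCC) does not match the top strand, and its reverse complement GGGGCCACCAATTACTCGTG does not match either.
With no annealing site for primer A, no amplification occurs.

No product — primer A has no binding site in the template.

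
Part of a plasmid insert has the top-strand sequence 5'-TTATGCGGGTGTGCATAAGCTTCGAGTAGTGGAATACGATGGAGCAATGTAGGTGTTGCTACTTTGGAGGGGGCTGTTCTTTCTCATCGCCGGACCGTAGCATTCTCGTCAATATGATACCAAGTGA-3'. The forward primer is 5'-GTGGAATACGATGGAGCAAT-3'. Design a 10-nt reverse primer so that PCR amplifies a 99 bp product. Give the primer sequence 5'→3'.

5'-TCACTTGGTA-3'

The forward primer binds at positions 29–48, so a 99 bp product ends at position 29 + 99 − 1 = 127.
The reverse primer anneals to the top strand over positions 118–127, i.e. to TACCAAGTGA.
Its sequence written 5'→3' is the reverse complement: TCACTTGGTA.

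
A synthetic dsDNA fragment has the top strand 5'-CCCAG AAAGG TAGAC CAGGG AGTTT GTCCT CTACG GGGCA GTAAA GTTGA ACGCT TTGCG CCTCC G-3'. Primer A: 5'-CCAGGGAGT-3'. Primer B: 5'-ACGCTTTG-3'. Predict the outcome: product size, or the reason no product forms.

No product — both primers anneal to the same strand and extend in the same direction.

Primer A (CCAGGGAGT) matches the top strand at positions 15–23 (3' end points downstream).
Primer B (ACGCTTTG) also matches the top strand directly, at positions 51–58 — its reverse complement CAAAGCGT is not present.
Both primers anneal to the bottom strand with 3' ends pointing the same way, so neither can prime synthesis back toward the other.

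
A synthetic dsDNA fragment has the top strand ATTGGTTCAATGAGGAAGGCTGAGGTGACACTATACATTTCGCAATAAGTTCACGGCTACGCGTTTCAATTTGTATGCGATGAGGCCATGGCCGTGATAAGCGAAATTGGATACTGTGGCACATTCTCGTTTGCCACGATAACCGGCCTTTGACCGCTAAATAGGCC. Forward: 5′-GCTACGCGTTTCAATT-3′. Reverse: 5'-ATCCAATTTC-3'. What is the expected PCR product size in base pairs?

57 bp

Forward primer GCTACGCGTTTCAATT is found on the top strand at positions 56–71.
The reverse primer's reverse complement is GAAATTGGAT, which matches the template at positions 103–112.
Product length = (reverse-primer end) − (forward-primer start) + 1 = 112 − 56 + 1 = 57 bp.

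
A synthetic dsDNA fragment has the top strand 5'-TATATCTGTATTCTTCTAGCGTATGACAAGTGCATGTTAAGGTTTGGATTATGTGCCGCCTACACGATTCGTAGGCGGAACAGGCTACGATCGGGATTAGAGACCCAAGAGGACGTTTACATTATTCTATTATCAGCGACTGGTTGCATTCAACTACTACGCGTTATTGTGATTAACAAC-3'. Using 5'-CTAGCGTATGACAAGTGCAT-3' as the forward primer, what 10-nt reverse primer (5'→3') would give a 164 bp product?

The forward primer binds at positions 16–35, so a 164 bp product ends at position 16 + 164 − 1 = 179.
The reverse primer anneals to the top strand over positions 170–179, i.e. to TGATTAACAA.
Its sequence written 5'→3' is the reverse complement: TTGTTAATCA.

5'-TTGTTAATCA-3'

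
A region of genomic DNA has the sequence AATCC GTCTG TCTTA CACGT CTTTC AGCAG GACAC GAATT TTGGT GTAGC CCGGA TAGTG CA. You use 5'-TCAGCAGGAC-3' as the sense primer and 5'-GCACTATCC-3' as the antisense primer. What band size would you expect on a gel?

Scanning the template, TCAGCAGGAC occurs at positions 24–33; this primer anneals to the bottom strand there with its 3' end pointing downstream.
Taking the reverse complement of GCACTATCC gives GGATAGTGC, found at positions 53–61 on the template; the primer anneals here to the top strand with its 3' end pointing upstream.
The product runs from position 24 to position 61, so its length is 61 − 24 + 1 = 38 bp.

38 bp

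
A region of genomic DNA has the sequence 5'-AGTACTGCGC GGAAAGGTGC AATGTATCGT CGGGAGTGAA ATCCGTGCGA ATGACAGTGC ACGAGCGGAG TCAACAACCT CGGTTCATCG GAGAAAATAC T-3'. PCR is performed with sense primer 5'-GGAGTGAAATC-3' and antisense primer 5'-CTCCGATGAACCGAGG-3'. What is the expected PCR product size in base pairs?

61 bp

The forward primer matches the template at positions 33–43.
Reverse complement of the reverse primer: CCTCGGTTCATCGGAG. This occurs on the top strand at positions 78–93.
Product length = (reverse-primer end) − (forward-primer start) + 1 = 93 − 33 + 1 = 61 bp.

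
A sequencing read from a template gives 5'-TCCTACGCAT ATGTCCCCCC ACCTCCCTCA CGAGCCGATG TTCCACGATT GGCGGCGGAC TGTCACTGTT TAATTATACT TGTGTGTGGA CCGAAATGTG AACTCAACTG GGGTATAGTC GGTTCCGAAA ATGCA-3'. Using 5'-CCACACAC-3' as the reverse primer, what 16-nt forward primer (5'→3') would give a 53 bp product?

5'-GATGTTCCACGATTGG-3'

The reverse primer's reverse complement GTGTGTGG matches the template at positions 82–89, so the product ends at position 89.
A 53 bp product then starts at position 89 − 53 + 1 = 37.
The forward primer is identical to the top strand there: GATGTTCCACGATTGG.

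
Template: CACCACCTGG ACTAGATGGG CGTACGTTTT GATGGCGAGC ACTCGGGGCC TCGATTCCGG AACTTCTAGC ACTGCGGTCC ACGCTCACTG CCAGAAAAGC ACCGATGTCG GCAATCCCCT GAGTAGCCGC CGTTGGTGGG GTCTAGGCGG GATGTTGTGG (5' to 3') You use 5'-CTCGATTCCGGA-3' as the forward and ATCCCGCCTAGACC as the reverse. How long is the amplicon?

Forward primer CTCGATTCCGGA is found on the top strand at positions 50–61.
Reverse complement of the reverse primer: GGTCTAGGCGGGAT. This occurs on the top strand at positions 140–153.
Product length = (reverse-primer end) − (forward-primer start) + 1 = 153 − 50 + 1 = 104 bp.

104 bp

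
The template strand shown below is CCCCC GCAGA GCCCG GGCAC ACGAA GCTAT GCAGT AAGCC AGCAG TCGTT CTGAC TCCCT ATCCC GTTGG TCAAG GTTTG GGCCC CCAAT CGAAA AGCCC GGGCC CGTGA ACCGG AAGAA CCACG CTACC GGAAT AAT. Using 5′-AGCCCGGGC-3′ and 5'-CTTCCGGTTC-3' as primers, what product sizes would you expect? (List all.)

109 bp, 23 bp

The forward primer AGCCCGGGC matches the top strand at positions 10–18, 96–104.
The reverse primer's reverse complement is GAACCGGAAG, matching at positions 109–118.
Each forward site pairs with the reverse site to give a product ending at position 118: sizes 109, 23 bp.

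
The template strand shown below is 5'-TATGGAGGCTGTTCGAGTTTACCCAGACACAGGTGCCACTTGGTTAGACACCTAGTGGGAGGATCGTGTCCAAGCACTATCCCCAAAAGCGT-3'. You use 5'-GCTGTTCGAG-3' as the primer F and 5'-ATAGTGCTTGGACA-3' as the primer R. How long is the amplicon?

73 bp

The forward primer matches the template at positions 8–17.
Reverse complement of the reverse primer: TGTCCAAGCACTAT. This occurs on the top strand at positions 67–80.
The product runs from position 8 to position 80, so its length is 80 − 8 + 1 = 73 bp.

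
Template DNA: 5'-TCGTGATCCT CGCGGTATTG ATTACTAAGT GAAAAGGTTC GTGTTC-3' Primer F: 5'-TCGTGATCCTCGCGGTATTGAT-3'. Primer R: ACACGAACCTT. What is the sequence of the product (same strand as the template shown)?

Forward primer TCGTGATCCTCGCGGTATTGAT is found on the top strand at positions 1–22.
The reverse primer's reverse complement is AAGGTTCGTGT, which matches the template at positions 34–44.
The product is the template from position 1 through 44 (44 bp).

5'-TCGTGATCCTCGCGGTATTGATTACTAAGTGAAAAGGTTCGTGT-3'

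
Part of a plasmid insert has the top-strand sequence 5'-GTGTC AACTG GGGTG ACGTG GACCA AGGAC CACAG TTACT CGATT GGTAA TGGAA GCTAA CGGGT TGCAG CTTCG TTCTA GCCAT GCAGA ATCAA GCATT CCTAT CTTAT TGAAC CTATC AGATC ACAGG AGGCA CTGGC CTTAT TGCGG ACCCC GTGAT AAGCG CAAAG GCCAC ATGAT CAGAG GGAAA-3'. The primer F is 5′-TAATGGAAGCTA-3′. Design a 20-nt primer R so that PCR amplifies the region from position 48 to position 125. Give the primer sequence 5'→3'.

The product's 3' end on the top strand is position 125.
The reverse primer anneals to the top strand over positions 106–125, i.e. to CTTATTGAACCTATCAGATC.
Its sequence written 5'→3' is the reverse complement: GATCTGATAGGTTCAATAAG.

5'-GATCTGATAGGTTCAATAAG-3'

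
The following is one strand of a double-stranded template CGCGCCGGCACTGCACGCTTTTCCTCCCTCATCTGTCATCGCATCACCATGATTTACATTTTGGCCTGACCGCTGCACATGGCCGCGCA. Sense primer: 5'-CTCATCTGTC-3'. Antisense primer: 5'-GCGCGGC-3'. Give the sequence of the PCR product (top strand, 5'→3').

Forward primer CTCATCTGTC is found on the top strand at positions 28–37.
The reverse primer's reverse complement is GCCGCGC, which matches the template at positions 82–88.
The product is the template from position 28 through 88 (61 bp).

5'-CTCATCTGTCATCGCATCACCATGATTTACATTTTGGCCTGACCGCTGCACATGGCCGCGC-3'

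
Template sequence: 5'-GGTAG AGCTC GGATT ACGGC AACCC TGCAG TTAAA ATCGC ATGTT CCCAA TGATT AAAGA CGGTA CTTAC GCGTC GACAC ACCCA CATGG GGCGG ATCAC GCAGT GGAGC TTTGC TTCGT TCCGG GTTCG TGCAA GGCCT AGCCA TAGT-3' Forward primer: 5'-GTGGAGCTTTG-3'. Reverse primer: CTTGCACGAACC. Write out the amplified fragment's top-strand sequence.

Forward primer GTGGAGCTTTG is found on the top strand at positions 104–114.
Taking the reverse complement of CTTGCACGAACC gives GGTTCGTGCAAG, found at positions 125–136 on the template; the primer anneals here to the top strand with its 3' end pointing upstream.
The product is the template from position 104 through 136 (33 bp).

5'-GTGGAGCTTTGCTTCGTTCCGGGTTCGTGCAAG-3'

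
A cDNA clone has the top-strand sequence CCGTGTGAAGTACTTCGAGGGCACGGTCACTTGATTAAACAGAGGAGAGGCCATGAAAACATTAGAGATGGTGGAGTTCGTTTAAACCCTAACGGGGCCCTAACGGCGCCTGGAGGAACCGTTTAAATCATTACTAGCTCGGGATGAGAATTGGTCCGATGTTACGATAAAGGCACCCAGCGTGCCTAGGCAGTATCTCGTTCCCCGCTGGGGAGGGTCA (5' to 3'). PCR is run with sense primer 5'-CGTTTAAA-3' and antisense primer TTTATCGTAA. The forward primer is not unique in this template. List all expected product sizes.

93 bp, 52 bp

The forward primer CGTTTAAA matches the top strand at positions 79–86, 120–127.
The reverse primer's reverse complement is TTACGATAAA, matching at positions 162–171.
Each forward site pairs with the reverse site to give a product ending at position 171: sizes 93, 52 bp.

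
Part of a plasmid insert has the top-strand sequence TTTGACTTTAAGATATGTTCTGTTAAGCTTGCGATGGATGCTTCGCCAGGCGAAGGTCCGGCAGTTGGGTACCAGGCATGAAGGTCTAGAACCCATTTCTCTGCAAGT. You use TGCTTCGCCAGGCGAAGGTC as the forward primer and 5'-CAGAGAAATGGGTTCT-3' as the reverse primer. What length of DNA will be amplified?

65 bp

Scanning the template, TGCTTCGCCAGGCGAAGGTC occurs at positions 39–58; this primer anneals to the bottom strand there with its 3' end pointing downstream.
Reverse complement of the reverse primer: AGAACCCATTTCTCTG. This occurs on the top strand at positions 88–103.
The product runs from position 39 to position 103, so its length is 103 − 39 + 1 = 65 bp.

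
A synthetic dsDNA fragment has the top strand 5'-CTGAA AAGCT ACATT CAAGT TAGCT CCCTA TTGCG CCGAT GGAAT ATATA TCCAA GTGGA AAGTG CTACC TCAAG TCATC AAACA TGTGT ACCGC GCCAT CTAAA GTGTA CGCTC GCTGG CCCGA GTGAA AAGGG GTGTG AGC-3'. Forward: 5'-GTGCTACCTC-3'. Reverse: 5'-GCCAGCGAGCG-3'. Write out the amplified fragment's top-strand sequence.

Scanning the template, GTGCTACCTC occurs at positions 63–72; this primer anneals to the bottom strand there with its 3' end pointing downstream.
The reverse primer's reverse complement is CGCTCGCTGGC, which matches the template at positions 111–121.
The product is the template from position 63 through 121 (59 bp).

5'-GTGCTACCTCAAGTCATCAAACATGTGTACCGCGCCATCTAAAGTGTACGCTCGCTGGC-3'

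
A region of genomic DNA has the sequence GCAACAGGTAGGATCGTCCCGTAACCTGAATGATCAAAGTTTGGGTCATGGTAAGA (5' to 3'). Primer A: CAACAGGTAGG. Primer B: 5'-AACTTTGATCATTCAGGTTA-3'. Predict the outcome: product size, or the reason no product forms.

Primer A (CAACAGGTAGG) matches the top strand at positions 2–12; it acts as a forward primer.
Primer B's reverse complement is TAACCTGAATGATCAAAGTT, matching the top strand at positions 22–41; it acts as a reverse primer.
The 3' ends face each other across positions 2–41, giving a 40 bp product.

Yes — a 40 bp product.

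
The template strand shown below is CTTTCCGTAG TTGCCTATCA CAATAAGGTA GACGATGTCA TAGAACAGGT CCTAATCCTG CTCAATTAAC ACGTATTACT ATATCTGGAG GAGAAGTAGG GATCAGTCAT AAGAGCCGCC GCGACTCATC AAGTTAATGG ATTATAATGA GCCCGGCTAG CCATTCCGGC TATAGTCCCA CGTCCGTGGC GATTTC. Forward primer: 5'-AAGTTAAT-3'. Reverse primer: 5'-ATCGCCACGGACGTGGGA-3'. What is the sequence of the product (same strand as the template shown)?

5'-AAGTTAATGGATTATAATGAGCCCGGCTAGCCATTCCGGCTATAGTCCCACGTCCGTGGCGAT-3'

Forward primer AAGTTAAT is found on the top strand at positions 131–138.
Reverse complement of the reverse primer: TCCCACGTCCGTGGCGAT. This occurs on the top strand at positions 176–193.
The product is the template from position 131 through 193 (63 bp).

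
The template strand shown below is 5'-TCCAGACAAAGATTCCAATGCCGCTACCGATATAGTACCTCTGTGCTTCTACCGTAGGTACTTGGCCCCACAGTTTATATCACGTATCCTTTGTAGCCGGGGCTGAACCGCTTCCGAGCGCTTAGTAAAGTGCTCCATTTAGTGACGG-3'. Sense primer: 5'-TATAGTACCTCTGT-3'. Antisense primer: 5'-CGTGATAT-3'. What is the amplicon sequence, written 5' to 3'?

5'-TATAGTACCTCTGTGCTTCTACCGTAGGTACTTGGCCCCACAGTTTATATCACG-3'

Forward primer TATAGTACCTCTGT is found on the top strand at positions 31–44.
The reverse primer's reverse complement is ATATCACG, which matches the template at positions 77–84.
The product is the template from position 31 through 84 (54 bp).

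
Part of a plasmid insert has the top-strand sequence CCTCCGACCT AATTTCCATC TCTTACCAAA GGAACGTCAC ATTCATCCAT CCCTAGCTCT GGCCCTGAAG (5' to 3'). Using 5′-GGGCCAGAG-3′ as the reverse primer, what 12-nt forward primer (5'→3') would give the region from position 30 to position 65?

5'-AGGAACGTCACA-3'

The reverse primer's reverse complement CTCTGGCCC matches the template at positions 57–65; the product starts at position 30.
The forward primer is identical to the top strand over positions 30–41: AGGAACGTCACA.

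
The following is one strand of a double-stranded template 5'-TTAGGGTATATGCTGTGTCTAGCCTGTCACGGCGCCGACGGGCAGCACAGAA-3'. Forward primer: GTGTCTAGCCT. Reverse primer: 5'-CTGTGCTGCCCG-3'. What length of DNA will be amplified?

The forward primer matches the template at positions 15–25.
Reverse complement of the reverse primer: CGGGCAGCACAG. This occurs on the top strand at positions 39–50.
Product length = (reverse-primer end) − (forward-primer start) + 1 = 50 − 15 + 1 = 36 bp.

36 bp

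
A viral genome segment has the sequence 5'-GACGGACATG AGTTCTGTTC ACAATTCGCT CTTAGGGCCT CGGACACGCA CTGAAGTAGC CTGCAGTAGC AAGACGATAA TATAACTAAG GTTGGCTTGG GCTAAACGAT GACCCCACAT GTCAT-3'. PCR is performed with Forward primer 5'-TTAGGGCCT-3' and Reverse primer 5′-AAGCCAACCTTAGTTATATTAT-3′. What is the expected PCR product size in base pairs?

67 bp

Scanning the template, TTAGGGCCT occurs at positions 32–40; this primer anneals to the bottom strand there with its 3' end pointing downstream.
The reverse primer's reverse complement is ATAATATAACTAAGGTTGGCTT, which matches the template at positions 77–98.
Product length = (reverse-primer end) − (forward-primer start) + 1 = 98 − 32 + 1 = 67 bp.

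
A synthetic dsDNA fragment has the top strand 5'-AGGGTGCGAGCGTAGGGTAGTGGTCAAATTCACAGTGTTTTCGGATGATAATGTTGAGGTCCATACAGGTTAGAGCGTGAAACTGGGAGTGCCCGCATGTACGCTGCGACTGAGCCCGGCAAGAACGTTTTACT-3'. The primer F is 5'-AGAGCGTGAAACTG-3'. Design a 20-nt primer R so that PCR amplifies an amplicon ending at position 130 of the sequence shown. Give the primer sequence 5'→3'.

The forward primer binds at positions 72–85; the product's 3' end on the top strand is position 130.
The reverse primer anneals to the top strand over positions 111–130, i.e. to TGAGCCCGGCAAGAACGTTT.
Its sequence written 5'→3' is the reverse complement: AAACGTTCTTGCCGGGCTCA.

5'-AAACGTTCTTGCCGGGCTCA-3'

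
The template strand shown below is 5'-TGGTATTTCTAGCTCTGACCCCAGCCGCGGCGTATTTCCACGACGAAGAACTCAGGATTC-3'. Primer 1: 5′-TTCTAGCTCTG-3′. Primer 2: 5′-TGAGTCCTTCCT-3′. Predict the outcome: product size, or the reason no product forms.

No product — primer 2 has no binding site in the template.

Primer 2 (TGAGTCCTTCCT) does not match the top strand, and its reverse complement AGGAAGGACTCA does not match either.
With no annealing site for primer 2, no amplification occurs.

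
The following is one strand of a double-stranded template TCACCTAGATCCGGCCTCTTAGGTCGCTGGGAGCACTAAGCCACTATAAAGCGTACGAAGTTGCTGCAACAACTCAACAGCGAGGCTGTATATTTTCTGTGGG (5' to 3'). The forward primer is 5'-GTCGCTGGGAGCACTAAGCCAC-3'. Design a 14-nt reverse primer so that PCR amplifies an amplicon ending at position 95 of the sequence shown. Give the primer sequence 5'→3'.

5'-AAATATACAGCCTC-3'

The forward primer binds at positions 23–44; the product's 3' end on the top strand is position 95.
The reverse primer anneals to the top strand over positions 82–95, i.e. to GAGGCTGTATATTT.
Its sequence written 5'→3' is the reverse complement: AAATATACAGCCTC.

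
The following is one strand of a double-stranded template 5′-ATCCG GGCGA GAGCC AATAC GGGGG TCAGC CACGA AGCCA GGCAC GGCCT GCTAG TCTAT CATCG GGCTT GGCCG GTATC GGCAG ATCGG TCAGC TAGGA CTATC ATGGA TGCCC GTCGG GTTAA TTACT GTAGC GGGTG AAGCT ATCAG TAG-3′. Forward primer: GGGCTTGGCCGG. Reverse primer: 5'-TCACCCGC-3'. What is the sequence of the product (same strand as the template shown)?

Forward primer GGGCTTGGCCGG is found on the top strand at positions 65–76.
Taking the reverse complement of TCACCCGC gives GCGGGTGA, found at positions 134–141 on the template; the primer anneals here to the top strand with its 3' end pointing upstream.
The product is the template from position 65 through 141 (77 bp).

5'-GGGCTTGGCCGGTATCGGCAGATCGGTCAGCTAGGACTATCATGGATGCCCGTCGGGTTAATTACTGTAGCGGGTGA-3'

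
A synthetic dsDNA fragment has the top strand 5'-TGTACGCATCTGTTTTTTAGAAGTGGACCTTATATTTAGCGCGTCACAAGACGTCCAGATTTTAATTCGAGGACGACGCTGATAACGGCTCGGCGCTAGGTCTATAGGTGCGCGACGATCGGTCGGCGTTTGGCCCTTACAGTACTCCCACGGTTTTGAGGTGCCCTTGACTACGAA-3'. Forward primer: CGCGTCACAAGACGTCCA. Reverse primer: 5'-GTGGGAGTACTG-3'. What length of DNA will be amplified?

Scanning the template, CGCGTCACAAGACGTCCA occurs at positions 40–57; this primer anneals to the bottom strand there with its 3' end pointing downstream.
Reverse complement of the reverse primer: CAGTACTCCCAC. This occurs on the top strand at positions 140–151.
The product runs from position 40 to position 151, so its length is 151 − 40 + 1 = 112 bp.

112 bp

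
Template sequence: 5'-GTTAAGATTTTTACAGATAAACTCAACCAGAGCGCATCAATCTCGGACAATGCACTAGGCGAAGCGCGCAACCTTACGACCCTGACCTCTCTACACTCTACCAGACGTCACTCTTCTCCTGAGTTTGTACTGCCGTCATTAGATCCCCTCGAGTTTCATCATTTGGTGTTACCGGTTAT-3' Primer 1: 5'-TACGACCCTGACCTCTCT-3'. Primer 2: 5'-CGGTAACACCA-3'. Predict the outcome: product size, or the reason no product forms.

Primer 1 (TACGACCCTGACCTCTCT) matches the top strand at positions 75–92; it acts as a forward primer.
Primer 2's reverse complement is TGGTGTTACCG, matching the top strand at positions 164–174; it acts as a reverse primer.
The 3' ends face each other across positions 75–174, giving a 100 bp product.

Yes — a 100 bp product.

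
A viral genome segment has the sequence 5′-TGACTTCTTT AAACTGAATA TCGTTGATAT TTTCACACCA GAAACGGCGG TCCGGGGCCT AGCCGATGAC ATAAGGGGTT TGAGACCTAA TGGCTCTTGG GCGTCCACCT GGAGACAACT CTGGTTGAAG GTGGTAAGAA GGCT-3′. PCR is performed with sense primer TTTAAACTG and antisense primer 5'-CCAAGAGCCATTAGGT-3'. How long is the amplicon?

The forward primer matches the template at positions 8–16.
Reverse complement of the reverse primer: ACCTAATGGCTCTTGG. This occurs on the top strand at positions 85–100.
Product length = (reverse-primer end) − (forward-primer start) + 1 = 100 − 8 + 1 = 93 bp.

93 bp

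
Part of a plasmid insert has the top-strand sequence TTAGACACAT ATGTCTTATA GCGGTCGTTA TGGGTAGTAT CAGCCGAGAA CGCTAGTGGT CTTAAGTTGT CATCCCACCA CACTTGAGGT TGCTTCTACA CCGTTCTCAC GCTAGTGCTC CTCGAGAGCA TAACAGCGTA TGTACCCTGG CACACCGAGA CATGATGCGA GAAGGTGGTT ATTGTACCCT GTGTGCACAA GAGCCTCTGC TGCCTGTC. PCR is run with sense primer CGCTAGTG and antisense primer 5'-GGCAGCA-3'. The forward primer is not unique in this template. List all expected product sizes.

164 bp, 105 bp

The forward primer CGCTAGTG matches the top strand at positions 51–58, 110–117.
The reverse primer's reverse complement is TGCTGCC, matching at positions 208–214.
Each forward site pairs with the reverse site to give a product ending at position 214: sizes 164, 105 bp.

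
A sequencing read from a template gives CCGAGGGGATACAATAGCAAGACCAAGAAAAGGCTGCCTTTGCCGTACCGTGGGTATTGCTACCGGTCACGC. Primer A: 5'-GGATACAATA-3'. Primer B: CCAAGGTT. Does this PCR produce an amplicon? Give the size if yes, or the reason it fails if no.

Primer B (CCAAGGTT) does not match the top strand, and its reverse complement AACCTTGG does not match either.
With no annealing site for primer B, no amplification occurs.

No product — primer B has no binding site in the template.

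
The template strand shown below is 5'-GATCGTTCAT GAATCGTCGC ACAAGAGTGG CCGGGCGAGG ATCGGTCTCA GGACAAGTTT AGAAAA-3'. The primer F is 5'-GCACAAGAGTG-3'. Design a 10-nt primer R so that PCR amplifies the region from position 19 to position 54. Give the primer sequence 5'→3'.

5'-GTCCTGAGAC-3'

The product's 3' end on the top strand is position 54.
The reverse primer anneals to the top strand over positions 45–54, i.e. to GTCTCAGGAC.
Its sequence written 5'→3' is the reverse complement: GTCCTGAGAC.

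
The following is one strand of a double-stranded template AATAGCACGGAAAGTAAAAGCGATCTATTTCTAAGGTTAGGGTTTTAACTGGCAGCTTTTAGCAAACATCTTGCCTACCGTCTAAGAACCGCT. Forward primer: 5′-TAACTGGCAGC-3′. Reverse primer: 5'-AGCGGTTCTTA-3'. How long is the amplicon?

Scanning the template, TAACTGGCAGC occurs at positions 46–56; this primer anneals to the bottom strand there with its 3' end pointing downstream.
Taking the reverse complement of AGCGGTTCTTA gives TAAGAACCGCT, found at positions 83–93 on the template; the primer anneals here to the top strand with its 3' end pointing upstream.
The product runs from position 46 to position 93, so its length is 93 − 46 + 1 = 48 bp.

48 bp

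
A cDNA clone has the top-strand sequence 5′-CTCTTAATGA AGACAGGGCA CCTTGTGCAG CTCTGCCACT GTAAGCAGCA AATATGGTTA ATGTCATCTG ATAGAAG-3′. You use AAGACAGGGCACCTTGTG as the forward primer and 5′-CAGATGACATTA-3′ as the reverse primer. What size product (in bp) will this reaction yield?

Scanning the template, AAGACAGGGCACCTTGTG occurs at positions 10–27; this primer anneals to the bottom strand there with its 3' end pointing downstream.
The reverse primer's reverse complement is TAATGTCATCTG, which matches the template at positions 59–70.
The product runs from position 10 to position 70, so its length is 70 − 10 + 1 = 61 bp.

61 bp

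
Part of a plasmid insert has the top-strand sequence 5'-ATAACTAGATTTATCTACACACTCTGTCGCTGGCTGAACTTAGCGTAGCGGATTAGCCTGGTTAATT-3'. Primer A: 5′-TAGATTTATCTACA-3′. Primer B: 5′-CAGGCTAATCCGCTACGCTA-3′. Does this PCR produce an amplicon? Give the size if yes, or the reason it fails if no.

Primer A (TAGATTTATCTACA) matches the top strand at positions 6–19; it acts as a forward primer.
Primer B's reverse complement is TAGCGTAGCGGATTAGCCTG, matching the top strand at positions 41–60; it acts as a reverse primer.
The 3' ends face each other across positions 6–60, giving a 55 bp product.

Yes — a 55 bp product.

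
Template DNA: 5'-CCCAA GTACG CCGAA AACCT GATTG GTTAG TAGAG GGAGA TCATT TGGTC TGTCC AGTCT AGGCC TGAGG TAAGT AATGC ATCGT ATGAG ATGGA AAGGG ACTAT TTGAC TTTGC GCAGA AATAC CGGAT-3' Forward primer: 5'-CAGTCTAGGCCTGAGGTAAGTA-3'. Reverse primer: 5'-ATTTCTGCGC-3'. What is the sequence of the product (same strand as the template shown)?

5'-CAGTCTAGGCCTGAGGTAAGTAATGCATCGTATGAGATGGAAAGGGACTATTTGACTTTGCGCAGAAAT-3'

The forward primer matches the template at positions 55–76.
Reverse complement of the reverse primer: GCGCAGAAAT. This occurs on the top strand at positions 114–123.
The product is the template from position 55 through 123 (69 bp).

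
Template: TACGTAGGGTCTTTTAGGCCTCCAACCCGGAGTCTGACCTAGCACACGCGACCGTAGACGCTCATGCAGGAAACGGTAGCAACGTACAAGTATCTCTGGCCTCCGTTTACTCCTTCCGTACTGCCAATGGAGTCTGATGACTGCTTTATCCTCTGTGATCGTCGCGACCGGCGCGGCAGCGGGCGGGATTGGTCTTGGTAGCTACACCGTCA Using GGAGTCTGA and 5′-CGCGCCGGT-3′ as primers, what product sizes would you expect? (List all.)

147 bp, 47 bp

The forward primer GGAGTCTGA matches the top strand at positions 29–37, 129–137.
The reverse primer's reverse complement is ACCGGCGCG, matching at positions 167–175.
Each forward site pairs with the reverse site to give a product ending at position 175: sizes 147, 47 bp.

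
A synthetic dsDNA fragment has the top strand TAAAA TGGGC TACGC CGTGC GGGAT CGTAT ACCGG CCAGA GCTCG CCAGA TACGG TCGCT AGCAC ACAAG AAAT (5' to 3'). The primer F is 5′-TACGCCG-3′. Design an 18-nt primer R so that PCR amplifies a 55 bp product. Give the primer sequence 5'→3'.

5'-GTGCTAGCGACCGTATCT-3'

The forward primer binds at positions 11–17, so a 55 bp product ends at position 11 + 55 − 1 = 65.
The reverse primer anneals to the top strand over positions 48–65, i.e. to AGATACGGTCGCTAGCAC.
Its sequence written 5'→3' is the reverse complement: GTGCTAGCGACCGTATCT.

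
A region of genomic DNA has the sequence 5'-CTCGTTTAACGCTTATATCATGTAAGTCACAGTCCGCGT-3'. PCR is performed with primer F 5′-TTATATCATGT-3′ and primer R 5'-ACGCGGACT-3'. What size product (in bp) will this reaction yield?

27 bp

The forward primer matches the template at positions 13–23.
The reverse primer's reverse complement is AGTCCGCGT, which matches the template at positions 31–39.
Amplicon spans positions 13–39: 27 bp.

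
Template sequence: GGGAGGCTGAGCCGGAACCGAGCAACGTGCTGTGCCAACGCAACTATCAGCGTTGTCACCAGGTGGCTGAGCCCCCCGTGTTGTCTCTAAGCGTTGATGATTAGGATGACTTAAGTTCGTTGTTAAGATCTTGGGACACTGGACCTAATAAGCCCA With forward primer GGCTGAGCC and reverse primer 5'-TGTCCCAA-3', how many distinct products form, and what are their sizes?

The forward primer GGCTGAGCC matches the top strand at positions 5–13, 65–73.
The reverse primer's reverse complement is TTGGGACA, matching at positions 131–138.
Each forward site pairs with the reverse site to give a product ending at position 138: sizes 134, 74 bp.

Two products: 134 bp, 74 bp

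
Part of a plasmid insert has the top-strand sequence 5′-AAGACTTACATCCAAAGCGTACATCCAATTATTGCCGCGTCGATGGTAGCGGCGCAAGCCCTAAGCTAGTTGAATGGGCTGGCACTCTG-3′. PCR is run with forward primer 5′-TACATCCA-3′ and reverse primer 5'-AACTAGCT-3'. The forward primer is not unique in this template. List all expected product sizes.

The forward primer TACATCCA matches the top strand at positions 7–14, 20–27.
The reverse primer's reverse complement is AGCTAGTT, matching at positions 64–71.
Each forward site pairs with the reverse site to give a product ending at position 71: sizes 65, 52 bp.

65 bp, 52 bp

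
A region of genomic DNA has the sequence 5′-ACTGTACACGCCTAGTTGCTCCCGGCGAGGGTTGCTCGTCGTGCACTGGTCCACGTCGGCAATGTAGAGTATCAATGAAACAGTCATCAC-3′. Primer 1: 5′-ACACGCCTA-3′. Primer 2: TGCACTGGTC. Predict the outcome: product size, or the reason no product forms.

No product — both primers anneal to the same strand and extend in the same direction.

Primer 1 (ACACGCCTA) matches the top strand at positions 6–14 (3' end points downstream).
Primer 2 (TGCACTGGTC) also matches the top strand directly, at positions 42–51 — its reverse complement GACCAGTGCA is not present.
Both primers anneal to the bottom strand with 3' ends pointing the same way, so neither can prime synthesis back toward the other.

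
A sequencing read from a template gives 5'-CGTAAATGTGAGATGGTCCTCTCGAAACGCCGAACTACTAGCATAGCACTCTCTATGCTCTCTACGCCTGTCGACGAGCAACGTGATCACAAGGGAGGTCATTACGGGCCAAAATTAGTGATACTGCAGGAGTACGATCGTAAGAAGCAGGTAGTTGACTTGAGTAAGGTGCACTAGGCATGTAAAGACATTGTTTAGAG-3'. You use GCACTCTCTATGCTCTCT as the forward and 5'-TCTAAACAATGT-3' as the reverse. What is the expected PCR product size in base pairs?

154 bp

The forward primer matches the template at positions 46–63.
The reverse primer's reverse complement is ACATTGTTTAGA, which matches the template at positions 188–199.
The product runs from position 46 to position 199, so its length is 199 − 46 + 1 = 154 bp.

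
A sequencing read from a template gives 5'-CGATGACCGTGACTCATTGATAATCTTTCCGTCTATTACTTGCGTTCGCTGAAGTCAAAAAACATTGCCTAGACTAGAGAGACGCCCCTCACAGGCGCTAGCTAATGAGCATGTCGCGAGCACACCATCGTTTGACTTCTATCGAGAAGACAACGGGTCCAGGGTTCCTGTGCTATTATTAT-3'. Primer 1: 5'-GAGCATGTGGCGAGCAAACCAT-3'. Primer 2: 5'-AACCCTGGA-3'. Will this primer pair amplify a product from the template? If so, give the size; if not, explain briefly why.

Primer 1 (GAGCATGTGGCGAGCAAACCAT) does not match the top strand, and its reverse complement ATGGTTTGCTCGCCACATGCTC does not match either.
With no annealing site for primer 1, no amplification occurs.

No product — primer 1 has no binding site in the template.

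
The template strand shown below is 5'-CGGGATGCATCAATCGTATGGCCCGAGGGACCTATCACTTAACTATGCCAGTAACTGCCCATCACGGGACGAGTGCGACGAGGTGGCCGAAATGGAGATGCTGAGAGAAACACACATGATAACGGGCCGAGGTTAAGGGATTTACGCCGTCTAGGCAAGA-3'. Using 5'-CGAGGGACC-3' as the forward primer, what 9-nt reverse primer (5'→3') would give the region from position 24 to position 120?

5'-ATCATGTGT-3'

The product's 3' end on the top strand is position 120.
The reverse primer anneals to the top strand over positions 112–120, i.e. to ACACATGAT.
Its sequence written 5'→3' is the reverse complement: ATCATGTGT.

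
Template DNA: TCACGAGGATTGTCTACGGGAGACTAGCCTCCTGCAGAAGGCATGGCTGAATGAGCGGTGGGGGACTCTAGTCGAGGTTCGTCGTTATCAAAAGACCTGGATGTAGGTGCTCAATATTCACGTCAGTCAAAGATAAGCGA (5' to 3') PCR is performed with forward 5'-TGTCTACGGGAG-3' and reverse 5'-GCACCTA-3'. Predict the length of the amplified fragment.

Forward primer TGTCTACGGGAG is found on the top strand at positions 11–22.
Reverse complement of the reverse primer: TAGGTGC. This occurs on the top strand at positions 104–110.
The product runs from position 11 to position 110, so its length is 110 − 11 + 1 = 100 bp.

100 bp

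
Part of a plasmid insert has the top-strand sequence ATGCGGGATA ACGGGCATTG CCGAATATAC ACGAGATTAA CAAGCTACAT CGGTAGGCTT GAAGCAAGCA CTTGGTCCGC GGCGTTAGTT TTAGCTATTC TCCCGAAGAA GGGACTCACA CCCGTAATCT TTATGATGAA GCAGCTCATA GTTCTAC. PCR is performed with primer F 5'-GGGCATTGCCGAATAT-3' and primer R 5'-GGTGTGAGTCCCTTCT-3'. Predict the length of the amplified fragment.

110 bp

The forward primer matches the template at positions 13–28.
Reverse complement of the reverse primer: AGAAGGGACTCACACC. This occurs on the top strand at positions 107–122.
Product length = (reverse-primer end) − (forward-primer start) + 1 = 122 − 13 + 1 = 110 bp.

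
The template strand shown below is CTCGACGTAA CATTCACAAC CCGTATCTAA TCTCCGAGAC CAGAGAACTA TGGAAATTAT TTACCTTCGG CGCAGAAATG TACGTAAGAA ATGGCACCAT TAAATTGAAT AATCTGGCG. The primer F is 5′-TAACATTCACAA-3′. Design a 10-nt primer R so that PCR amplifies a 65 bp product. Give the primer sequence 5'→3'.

The forward primer binds at positions 8–19, so a 65 bp product ends at position 8 + 65 − 1 = 72.
The reverse primer anneals to the top strand over positions 63–72, i.e. to ACCTTCGGCG.
Its sequence written 5'→3' is the reverse complement: CGCCGAAGGT.

5'-CGCCGAAGGT-3'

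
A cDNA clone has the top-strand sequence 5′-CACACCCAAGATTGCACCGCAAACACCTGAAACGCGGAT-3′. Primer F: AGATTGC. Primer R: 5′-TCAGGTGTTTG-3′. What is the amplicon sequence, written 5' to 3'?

5'-AGATTGCACCGCAAACACCTGA-3'

The forward primer matches the template at positions 9–15.
Reverse complement of the reverse primer: CAAACACCTGA. This occurs on the top strand at positions 20–30.
The product is the template from position 9 through 30 (22 bp).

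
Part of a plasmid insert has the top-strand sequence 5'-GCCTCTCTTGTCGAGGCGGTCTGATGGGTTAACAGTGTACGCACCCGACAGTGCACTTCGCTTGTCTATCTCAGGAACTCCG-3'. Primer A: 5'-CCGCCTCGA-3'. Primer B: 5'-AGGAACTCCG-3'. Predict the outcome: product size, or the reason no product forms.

Primer A (CCGCCTCGA) has reverse complement TCGAGGCGG, which matches the top strand at positions 11–19; primer A anneals to the top strand there with its 3' end pointing upstream toward position 11.
Primer B (AGGAACTCCG) matches the top strand directly at positions 73–82; it anneals to the bottom strand with its 3' end pointing downstream toward position 82.
The 3' ends diverge (primer A extends toward position 1, primer B toward position 82), so the primers never converge on a shared product.

No product — the primers' 3' ends point away from each other.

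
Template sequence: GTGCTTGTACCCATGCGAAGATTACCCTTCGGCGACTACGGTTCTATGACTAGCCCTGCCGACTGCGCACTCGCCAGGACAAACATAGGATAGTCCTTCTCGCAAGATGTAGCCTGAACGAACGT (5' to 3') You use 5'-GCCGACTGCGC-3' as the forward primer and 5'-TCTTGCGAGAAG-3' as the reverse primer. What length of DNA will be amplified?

50 bp

The forward primer matches the template at positions 58–68.
Taking the reverse complement of TCTTGCGAGAAG gives CTTCTCGCAAGA, found at positions 96–107 on the template; the primer anneals here to the top strand with its 3' end pointing upstream.
Product length = (reverse-primer end) − (forward-primer start) + 1 = 107 − 58 + 1 = 50 bp.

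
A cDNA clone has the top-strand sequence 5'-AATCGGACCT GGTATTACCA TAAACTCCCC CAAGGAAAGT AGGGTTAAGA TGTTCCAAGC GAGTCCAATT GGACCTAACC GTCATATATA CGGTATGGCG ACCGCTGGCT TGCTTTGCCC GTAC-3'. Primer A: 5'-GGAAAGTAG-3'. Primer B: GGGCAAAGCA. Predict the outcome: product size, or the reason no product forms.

Primer A (GGAAAGTAG) matches the top strand at positions 34–42; it acts as a forward primer.
Primer B's reverse complement is TGCTTTGCCC, matching the top strand at positions 111–120; it acts as a reverse primer.
The 3' ends face each other across positions 34–120, giving an 87 bp product.

Yes — an 87 bp product.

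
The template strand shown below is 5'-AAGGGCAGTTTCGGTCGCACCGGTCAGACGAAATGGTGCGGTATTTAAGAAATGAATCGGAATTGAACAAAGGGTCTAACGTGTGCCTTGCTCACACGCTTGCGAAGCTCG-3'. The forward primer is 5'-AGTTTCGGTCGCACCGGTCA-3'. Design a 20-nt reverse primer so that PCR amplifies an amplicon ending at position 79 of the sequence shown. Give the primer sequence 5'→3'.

The forward primer binds at positions 7–26; the product's 3' end on the top strand is position 79.
The reverse primer anneals to the top strand over positions 60–79, i.e. to GAATTGAACAAAGGGTCTAA.
Its sequence written 5'→3' is the reverse complement: TTAGACCCTTTGTTCAATTC.

5'-TTAGACCCTTTGTTCAATTC-3'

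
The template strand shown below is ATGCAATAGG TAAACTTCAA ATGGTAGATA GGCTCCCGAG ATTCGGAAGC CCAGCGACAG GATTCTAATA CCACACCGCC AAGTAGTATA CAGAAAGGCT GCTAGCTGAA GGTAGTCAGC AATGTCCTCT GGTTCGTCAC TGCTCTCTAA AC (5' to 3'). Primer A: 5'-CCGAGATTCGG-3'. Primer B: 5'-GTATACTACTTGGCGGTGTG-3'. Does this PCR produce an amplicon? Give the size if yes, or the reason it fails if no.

Primer A (CCGAGATTCGG) matches the top strand at positions 36–46; it acts as a forward primer.
Primer B's reverse complement is CACACCGCCAAGTAGTATAC, matching the top strand at positions 72–91; it acts as a reverse primer.
The 3' ends face each other across positions 36–91, giving a 56 bp product.

Yes — a 56 bp product.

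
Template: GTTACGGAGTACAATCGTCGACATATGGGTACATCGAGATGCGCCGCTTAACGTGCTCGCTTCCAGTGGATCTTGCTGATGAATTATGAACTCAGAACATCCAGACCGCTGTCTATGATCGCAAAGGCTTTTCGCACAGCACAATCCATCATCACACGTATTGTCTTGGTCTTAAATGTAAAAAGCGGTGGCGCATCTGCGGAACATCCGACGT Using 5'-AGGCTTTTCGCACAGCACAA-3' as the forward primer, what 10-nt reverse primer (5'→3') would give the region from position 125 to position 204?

5'-TTCCGCAGAT-3'

The product's 3' end on the top strand is position 204.
The reverse primer anneals to the top strand over positions 195–204, i.e. to ATCTGCGGAA.
Its sequence written 5'→3' is the reverse complement: TTCCGCAGAT.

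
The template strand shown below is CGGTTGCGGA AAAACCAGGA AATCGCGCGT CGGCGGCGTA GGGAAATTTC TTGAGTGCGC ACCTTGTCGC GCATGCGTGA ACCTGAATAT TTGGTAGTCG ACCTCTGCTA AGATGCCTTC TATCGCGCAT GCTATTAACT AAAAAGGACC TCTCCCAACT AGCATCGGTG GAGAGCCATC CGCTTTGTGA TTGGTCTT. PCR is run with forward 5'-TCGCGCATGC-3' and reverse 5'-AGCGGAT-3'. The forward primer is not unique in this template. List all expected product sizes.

The forward primer TCGCGCATGC matches the top strand at positions 67–76, 123–132.
The reverse primer's reverse complement is ATCCGCT, matching at positions 178–184.
Each forward site pairs with the reverse site to give a product ending at position 184: sizes 118, 62 bp.

118 bp, 62 bp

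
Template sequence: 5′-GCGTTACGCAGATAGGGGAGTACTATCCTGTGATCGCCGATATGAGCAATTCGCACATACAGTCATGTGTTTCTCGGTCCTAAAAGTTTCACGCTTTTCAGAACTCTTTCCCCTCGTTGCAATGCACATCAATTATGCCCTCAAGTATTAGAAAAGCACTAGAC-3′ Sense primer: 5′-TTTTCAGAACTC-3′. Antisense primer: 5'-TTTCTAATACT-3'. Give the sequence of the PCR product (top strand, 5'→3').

The forward primer matches the template at positions 95–106.
Taking the reverse complement of TTTCTAATACT gives AGTATTAGAAA, found at positions 144–154 on the template; the primer anneals here to the top strand with its 3' end pointing upstream.
The product is the template from position 95 through 154 (60 bp).

5'-TTTTCAGAACTCTTTCCCCTCGTTGCAATGCACATCAATTATGCCCTCAAGTATTAGAAA-3'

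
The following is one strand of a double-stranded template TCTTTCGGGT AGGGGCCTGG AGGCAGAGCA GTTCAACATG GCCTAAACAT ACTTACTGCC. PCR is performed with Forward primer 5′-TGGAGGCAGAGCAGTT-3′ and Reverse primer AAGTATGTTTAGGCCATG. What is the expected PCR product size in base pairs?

The forward primer matches the template at positions 18–33.
Reverse complement of the reverse primer: CATGGCCTAAACATACTT. This occurs on the top strand at positions 37–54.
Product length = (reverse-primer end) − (forward-primer start) + 1 = 54 − 18 + 1 = 37 bp.

37 bp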